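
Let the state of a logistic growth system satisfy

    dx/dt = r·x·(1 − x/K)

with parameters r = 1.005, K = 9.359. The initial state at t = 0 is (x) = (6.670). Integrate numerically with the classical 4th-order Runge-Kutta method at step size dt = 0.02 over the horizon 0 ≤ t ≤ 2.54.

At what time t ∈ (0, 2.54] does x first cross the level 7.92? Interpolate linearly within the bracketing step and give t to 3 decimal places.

t=0.000: state=(6.670)
step 1 (dt=0.02): k1=(1.926), k2=(1.918), k3=(1.918), k4=(1.909); state += dt/6·(k1+2k2+2k3+k4)
t=0.020: state=(6.708)
t=0.040: state=(6.746)
t=0.060: state=(6.784)
continuing one RK4 step at a time; state shown every 5 steps (Δt=0.1):
t=0.100: state=(6.858)
t=0.200: state=(7.038)
t=0.300: state=(7.209)
t=0.400: state=(7.371)
t=0.500: state=(7.524)
t=0.600: state=(7.668)
t=0.700: state=(7.802)
t=0.780: state=(7.904)
next step: t=0.800: state=(7.929) — x has crossed 7.92
linear interpolation between t=0.780 (7.90398) and t=0.800 (7.92851) → t≈0.793

t = 0.793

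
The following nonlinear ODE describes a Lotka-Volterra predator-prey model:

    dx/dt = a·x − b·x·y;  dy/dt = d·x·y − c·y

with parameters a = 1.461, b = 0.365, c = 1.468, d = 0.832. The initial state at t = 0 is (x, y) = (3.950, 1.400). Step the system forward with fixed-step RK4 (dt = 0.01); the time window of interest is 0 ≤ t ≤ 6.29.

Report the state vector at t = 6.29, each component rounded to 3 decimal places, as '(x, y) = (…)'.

(x, y) = (0.817, 10.123)

t=0.000: state=(3.950, 1.400)
step 1 (dt=0.01): k1=(3.753, 2.546), k2=(3.752, 2.591), k3=(3.752, 2.591), k4=(3.750, 2.637); state += dt/6·(k1+2k2+2k3+k4)
t=0.010: state=(3.988, 1.426)
t=0.020: state=(4.025, 1.453)
t=0.030: state=(4.062, 1.481)
continuing one RK4 step at a time; state shown every 25 steps (Δt=0.25):
t=0.250: state=(4.813, 2.423)
t=0.500: state=(5.061, 4.774)
t=0.750: state=(3.973, 8.668)
t=1.000: state=(2.239, 11.418)
t=1.250: state=(1.133, 11.078)
t=1.500: state=(0.645, 9.167)
t=1.750: state=(0.443, 7.090)
t=2.000: state=(0.363, 5.335)
t=2.250: state=(0.343, 3.975)
t=2.500: state=(0.361, 2.962)
t=2.750: state=(0.412, 2.222)
t=3.000: state=(0.497, 1.691)
t=3.250: state=(0.625, 1.316)
t=3.500: state=(0.809, 1.057)
t=3.750: state=(1.067, 0.889)
t=4.000: state=(1.425, 0.796)
t=4.250: state=(1.912, 0.779)
t=4.500: state=(2.559, 0.856)
t=4.750: state=(3.378, 1.097)
t=5.000: state=(4.304, 1.688)
t=5.250: state=(5.027, 3.113)
t=5.500: state=(4.815, 6.148)
t=5.750: state=(3.295, 10.056)
t=6.000: state=(1.722, 11.605)
t=6.250: state=(0.896, 10.434)
t=6.290: state=(0.817, 10.123)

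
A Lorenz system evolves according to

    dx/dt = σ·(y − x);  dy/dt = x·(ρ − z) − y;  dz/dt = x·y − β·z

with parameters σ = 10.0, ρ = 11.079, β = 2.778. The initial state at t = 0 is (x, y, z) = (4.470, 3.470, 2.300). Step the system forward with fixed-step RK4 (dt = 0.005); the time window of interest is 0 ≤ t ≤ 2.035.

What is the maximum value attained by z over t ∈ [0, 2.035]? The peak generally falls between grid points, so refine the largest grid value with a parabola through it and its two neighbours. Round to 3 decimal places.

max z = 15.113

t=0.000: state=(4.470, 3.470, 2.300)
step 1 (dt=0.005): k1=(-10.000, 35.772, 9.122), k2=(-8.856, 35.362, 9.369), k3=(-8.895, 35.385, 9.373), k4=(-7.786, 34.997, 9.620); state += dt/6·(k1+2k2+2k3+k4)
t=0.005: state=(4.426, 3.647, 2.347)
t=0.010: state=(4.392, 3.820, 2.396)
t=0.015: state=(4.368, 3.990, 2.448)
continuing one RK4 step at a time; state shown every 20 steps (Δt=0.1):
t=0.100: state=(5.031, 6.644, 3.813)
t=0.200: state=(7.066, 9.240, 7.204)
t=0.300: state=(8.672, 9.330, 12.196)
t=0.400: state=(7.989, 6.082, 15.060)
t=0.500: state=(5.580, 3.085, 14.036)
t=0.600: state=(3.530, 2.019, 11.572)
t=0.700: state=(2.539, 2.009, 9.267)
t=0.800: state=(2.347, 2.444, 7.479)
t=0.900: state=(2.675, 3.219, 6.278)
t=1.000: state=(3.428, 4.391, 5.767)
t=1.100: state=(4.591, 5.937, 6.192)
t=1.200: state=(6.023, 7.451, 7.856)
t=1.300: state=(7.185, 7.926, 10.530)
t=1.400: state=(7.275, 6.689, 12.723)
t=1.500: state=(6.193, 4.789, 13.011)
t=1.600: state=(4.814, 3.592, 11.811)
t=1.700: state=(3.887, 3.272, 10.205)
t=1.800: state=(3.568, 3.523, 8.809)
t=1.900: state=(3.753, 4.150, 7.884)
t=2.000: state=(4.326, 5.057, 7.595)
t=2.035: state=(4.597, 5.413, 7.670)
largest grid value and its neighbours: z(0.410)=15.10568, z(0.415)=15.11300, z(0.420)=15.11030
parabola through these three points peaks at t≈0.416 with z≈15.11327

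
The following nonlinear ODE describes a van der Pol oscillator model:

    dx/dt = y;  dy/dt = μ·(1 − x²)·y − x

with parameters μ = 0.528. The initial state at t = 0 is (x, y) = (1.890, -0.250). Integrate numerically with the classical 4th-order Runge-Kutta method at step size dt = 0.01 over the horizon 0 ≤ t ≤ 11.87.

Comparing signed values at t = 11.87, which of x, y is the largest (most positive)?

largest component: y

t=0.000: state=(1.890, -0.250)
step 1 (dt=0.01): k1=(-0.250, -1.550), k2=(-0.258, -1.539), k3=(-0.258, -1.539), k4=(-0.265, -1.528); state += dt/6·(k1+2k2+2k3+k4)
t=0.010: state=(1.887, -0.265)
t=0.020: state=(1.885, -0.281)
t=0.030: state=(1.882, -0.296)
continuing one RK4 step at a time; state shown every 50 steps (Δt=0.5):
t=0.500: state=(1.607, -0.828)
t=1.000: state=(1.082, -1.279)
t=1.500: state=(0.310, -1.829)
t=2.000: state=(-0.727, -2.207)
t=2.500: state=(-1.673, -1.332)
t=3.000: state=(-1.984, -0.003)
t=3.500: state=(-1.791, 0.693)
t=4.000: state=(-1.333, 1.131)
t=4.500: state=(-0.649, 1.629)
t=5.000: state=(0.310, 2.178)
t=5.500: state=(1.384, 1.854)
t=6.000: state=(1.961, 0.432)
t=6.500: state=(1.916, -0.492)
t=7.000: state=(1.543, -0.971)
t=7.500: state=(0.948, -1.421)
t=8.000: state=(0.098, -1.994)
t=8.500: state=(-0.989, -2.179)
t=9.000: state=(-1.827, -0.989)
t=9.500: state=(-1.989, 0.216)
t=10.000: state=(-1.718, 0.806)
t=10.500: state=(-1.209, 1.233)
t=11.000: state=(-0.466, 1.762)
t=11.500: state=(0.553, 2.241)
t=11.870: state=(1.349, 1.904)
compare at T: x=1.349, y=1.904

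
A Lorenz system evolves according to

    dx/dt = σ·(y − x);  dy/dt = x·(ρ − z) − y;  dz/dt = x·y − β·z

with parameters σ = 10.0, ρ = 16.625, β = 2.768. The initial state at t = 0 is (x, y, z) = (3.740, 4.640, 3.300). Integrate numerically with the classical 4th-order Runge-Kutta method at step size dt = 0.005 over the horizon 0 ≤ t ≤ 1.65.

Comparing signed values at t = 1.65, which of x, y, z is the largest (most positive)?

t=0.000: state=(3.740, 4.640, 3.300)
step 1 (dt=0.005): k1=(9.000, 45.196, 8.219), k2=(9.905, 45.305, 8.692), k3=(9.885, 45.330, 8.700), k4=(10.772, 45.463, 9.187); state += dt/6·(k1+2k2+2k3+k4)
t=0.005: state=(3.789, 4.867, 3.343)
t=0.010: state=(3.848, 5.095, 3.392)
t=0.015: state=(3.914, 5.325, 3.446)
continuing one RK4 step at a time; state shown every 20 steps (Δt=0.1):
t=0.100: state=(6.118, 9.755, 5.585)
t=0.200: state=(10.377, 14.523, 13.495)
t=0.300: state=(12.000, 10.110, 23.759)
t=0.400: state=(7.479, 1.842, 22.940)
t=0.500: state=(2.925, -0.219, 17.622)
t=0.600: state=(0.974, -0.048, 13.332)
t=0.700: state=(0.440, 0.246, 10.113)
t=0.800: state=(0.416, 0.522, 7.682)
t=0.900: state=(0.627, 0.952, 5.857)
t=1.000: state=(1.109, 1.787, 4.543)
t=1.100: state=(2.097, 3.473, 3.809)
t=1.200: state=(4.070, 6.761, 4.260)
t=1.300: state=(7.619, 11.930, 8.104)
t=1.400: state=(11.586, 14.080, 18.046)
t=1.500: state=(10.648, 6.399, 24.549)
t=1.600: state=(5.489, 0.678, 20.791)
t=1.650: state=(3.426, 0.018, 18.163)
compare at T: x=3.426, y=0.018, z=18.163

largest component: z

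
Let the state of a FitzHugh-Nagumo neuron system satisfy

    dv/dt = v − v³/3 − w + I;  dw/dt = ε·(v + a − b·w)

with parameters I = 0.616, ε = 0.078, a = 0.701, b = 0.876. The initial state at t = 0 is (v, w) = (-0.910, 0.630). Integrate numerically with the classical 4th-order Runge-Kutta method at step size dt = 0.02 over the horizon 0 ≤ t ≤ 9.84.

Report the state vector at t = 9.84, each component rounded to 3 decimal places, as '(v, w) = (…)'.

(v, w) = (-1.197, -0.077)

t=0.000: state=(-0.910, 0.630)
step 1 (dt=0.02): k1=(-0.673, -0.059), k2=(-0.673, -0.060), k3=(-0.673, -0.060), k4=(-0.674, -0.060); state += dt/6·(k1+2k2+2k3+k4)
t=0.020: state=(-0.923, 0.629)
t=0.040: state=(-0.937, 0.628)
t=0.060: state=(-0.950, 0.626)
continuing one RK4 step at a time; state shown every 25 steps (Δt=0.5):
t=0.500: state=(-1.234, 0.594)
t=1.000: state=(-1.469, 0.549)
t=1.500: state=(-1.586, 0.499)
t=2.000: state=(-1.624, 0.447)
t=2.500: state=(-1.624, 0.397)
t=3.000: state=(-1.606, 0.348)
t=3.500: state=(-1.582, 0.302)
t=4.000: state=(-1.555, 0.259)
t=4.500: state=(-1.527, 0.218)
t=5.000: state=(-1.498, 0.179)
t=5.500: state=(-1.468, 0.143)
t=6.000: state=(-1.438, 0.110)
t=6.500: state=(-1.408, 0.078)
t=7.000: state=(-1.378, 0.049)
t=7.500: state=(-1.347, 0.022)
t=8.000: state=(-1.316, -0.003)
t=8.500: state=(-1.285, -0.026)
t=9.000: state=(-1.253, -0.047)
t=9.500: state=(-1.220, -0.065)
t=9.840: state=(-1.197, -0.077)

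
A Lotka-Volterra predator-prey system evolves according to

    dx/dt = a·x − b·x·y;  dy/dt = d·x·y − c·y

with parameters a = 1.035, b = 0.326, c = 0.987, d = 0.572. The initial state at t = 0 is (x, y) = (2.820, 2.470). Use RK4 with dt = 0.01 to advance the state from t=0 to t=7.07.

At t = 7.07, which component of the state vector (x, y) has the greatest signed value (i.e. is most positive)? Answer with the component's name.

largest component: y

t=0.000: state=(2.820, 2.470)
step 1 (dt=0.01): k1=(0.648, 1.546), k2=(0.642, 1.556), k3=(0.642, 1.556), k4=(0.635, 1.565); state += dt/6·(k1+2k2+2k3+k4)
t=0.010: state=(2.826, 2.486)
t=0.020: state=(2.833, 2.501)
t=0.030: state=(2.839, 2.517)
continuing one RK4 step at a time; state shown every 25 steps (Δt=0.25):
t=0.250: state=(2.935, 2.916)
t=0.500: state=(2.933, 3.471)
t=0.750: state=(2.792, 4.091)
t=1.000: state=(2.528, 4.681)
t=1.250: state=(2.192, 5.129)
t=1.500: state=(1.850, 5.349)
t=1.750: state=(1.549, 5.325)
t=2.000: state=(1.310, 5.100)
t=2.250: state=(1.136, 4.743)
t=2.500: state=(1.016, 4.320)
t=2.750: state=(0.943, 3.881)
t=3.000: state=(0.906, 3.459)
t=3.250: state=(0.899, 3.074)
t=3.500: state=(0.919, 2.735)
t=3.750: state=(0.965, 2.444)
t=4.000: state=(1.034, 2.202)
t=4.250: state=(1.129, 2.008)
t=4.500: state=(1.249, 1.859)
t=4.750: state=(1.397, 1.755)
t=5.000: state=(1.573, 1.695)
t=5.250: state=(1.776, 1.682)
t=5.500: state=(2.004, 1.722)
t=5.750: state=(2.247, 1.823)
t=6.000: state=(2.493, 1.999)
t=6.250: state=(2.715, 2.267)
t=6.500: state=(2.881, 2.646)
t=6.750: state=(2.950, 3.141)
t=7.000: state=(2.890, 3.732)
t=7.070: state=(2.847, 3.907)
compare at T: x=2.847, y=3.907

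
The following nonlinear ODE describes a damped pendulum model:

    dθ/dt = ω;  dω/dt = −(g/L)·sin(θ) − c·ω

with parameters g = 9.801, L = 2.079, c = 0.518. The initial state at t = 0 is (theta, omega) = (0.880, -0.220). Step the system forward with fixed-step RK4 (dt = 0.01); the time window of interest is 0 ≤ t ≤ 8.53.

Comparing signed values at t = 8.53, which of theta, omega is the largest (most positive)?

t=0.000: state=(0.880, -0.220)
step 1 (dt=0.01): k1=(-0.220, -3.520), k2=(-0.238, -3.507), k3=(-0.238, -3.507), k4=(-0.255, -3.494); state += dt/6·(k1+2k2+2k3+k4)
t=0.010: state=(0.878, -0.255)
t=0.020: state=(0.875, -0.290)
t=0.030: state=(0.872, -0.324)
continuing one RK4 step at a time; state shown every 50 steps (Δt=0.5):
t=0.500: state=(0.407, -1.472)
t=1.000: state=(-0.320, -1.163)
t=1.500: state=(-0.590, 0.123)
t=2.000: state=(-0.268, 1.011)
t=2.500: state=(0.226, 0.779)
t=3.000: state=(0.398, -0.118)
t=3.500: state=(0.164, -0.704)
t=4.000: state=(-0.169, -0.504)
t=4.500: state=(-0.268, 0.119)
t=5.000: state=(-0.095, 0.490)
t=5.500: state=(0.128, 0.319)
t=6.000: state=(0.180, -0.112)
t=6.500: state=(0.052, -0.340)
t=7.000: state=(-0.096, -0.197)
t=7.500: state=(-0.120, 0.098)
t=8.000: state=(-0.026, 0.234)
t=8.500: state=(0.071, 0.119)
t=8.530: state=(0.074, 0.107)
compare at T: theta=0.074, omega=0.107

largest component: omega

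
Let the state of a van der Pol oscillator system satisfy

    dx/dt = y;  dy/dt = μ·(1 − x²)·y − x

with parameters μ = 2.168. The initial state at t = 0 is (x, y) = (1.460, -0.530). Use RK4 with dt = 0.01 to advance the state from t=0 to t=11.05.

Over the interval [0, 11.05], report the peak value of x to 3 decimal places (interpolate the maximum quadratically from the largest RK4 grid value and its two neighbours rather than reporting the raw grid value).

max x = 2.021

t=0.000: state=(1.460, -0.530)
step 1 (dt=0.01): k1=(-0.530, -0.160), k2=(-0.531, -0.164), k3=(-0.531, -0.164), k4=(-0.532, -0.168); state += dt/6·(k1+2k2+2k3+k4)
t=0.010: state=(1.455, -0.532)
t=0.020: state=(1.449, -0.533)
t=0.030: state=(1.444, -0.535)
continuing one RK4 step at a time; state shown every 50 steps (Δt=0.5):
t=0.500: state=(1.158, -0.716)
t=1.000: state=(0.678, -1.331)
t=1.500: state=(-0.458, -3.602)
t=2.000: state=(-1.949, -0.883)
t=2.500: state=(-1.973, 0.263)
t=3.000: state=(-1.818, 0.342)
t=3.500: state=(-1.632, 0.407)
t=4.000: state=(-1.403, 0.520)
t=4.500: state=(-1.090, 0.768)
t=5.000: state=(-0.554, 1.543)
t=5.500: state=(0.780, 3.968)
t=6.000: state=(2.000, 0.389)
t=6.500: state=(1.948, -0.285)
t=7.000: state=(1.787, -0.351)
t=7.500: state=(1.595, -0.422)
t=8.000: state=(1.356, -0.549)
t=8.500: state=(1.020, -0.843)
t=9.000: state=(0.407, -1.831)
t=9.500: state=(-1.131, -3.942)
t=10.000: state=(-2.019, -0.084)
t=10.500: state=(-1.922, 0.302)
t=11.000: state=(-1.756, 0.362)
t=11.050: state=(-1.738, 0.368)
largest grid value and its neighbours: x(6.110)=2.02072, x(6.120)=2.02091, x(6.130)=2.02090
parabola through these three points peaks at t≈6.124 with x≈2.02094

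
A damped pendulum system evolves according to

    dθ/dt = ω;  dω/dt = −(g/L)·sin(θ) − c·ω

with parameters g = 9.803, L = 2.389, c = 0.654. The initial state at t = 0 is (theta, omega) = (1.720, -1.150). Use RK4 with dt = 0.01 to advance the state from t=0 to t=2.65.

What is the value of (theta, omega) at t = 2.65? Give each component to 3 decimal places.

(theta, omega) = (0.219, 1.198)

t=0.000: state=(1.720, -1.150)
step 1 (dt=0.01): k1=(-1.150, -3.306), k2=(-1.167, -3.298), k3=(-1.166, -3.298), k4=(-1.183, -3.291); state += dt/6·(k1+2k2+2k3+k4)
t=0.010: state=(1.708, -1.183)
t=0.020: state=(1.696, -1.216)
t=0.030: state=(1.684, -1.249)
continuing one RK4 step at a time; state shown every 10 steps (Δt=0.1):
t=0.100: state=(1.589, -1.473)
t=0.200: state=(1.426, -1.775)
t=0.300: state=(1.235, -2.048)
t=0.400: state=(1.018, -2.277)
t=0.500: state=(0.781, -2.443)
t=0.600: state=(0.532, -2.530)
t=0.700: state=(0.278, -2.525)
t=0.800: state=(0.030, -2.426)
t=0.900: state=(-0.204, -2.237)
t=1.000: state=(-0.415, -1.973)
t=1.100: state=(-0.596, -1.655)
t=1.200: state=(-0.745, -1.302)
t=1.300: state=(-0.856, -0.934)
t=1.400: state=(-0.931, -0.564)
t=1.500: state=(-0.970, -0.205)
t=1.600: state=(-0.973, 0.137)
t=1.700: state=(-0.943, 0.454)
t=1.800: state=(-0.883, 0.740)
t=1.900: state=(-0.796, 0.989)
t=2.000: state=(-0.687, 1.195)
t=2.100: state=(-0.559, 1.351)
t=2.200: state=(-0.418, 1.452)
t=2.300: state=(-0.271, 1.494)
t=2.400: state=(-0.122, 1.476)
t=2.500: state=(0.023, 1.402)
t=2.600: state=(0.157, 1.277)
t=2.650: state=(0.219, 1.198)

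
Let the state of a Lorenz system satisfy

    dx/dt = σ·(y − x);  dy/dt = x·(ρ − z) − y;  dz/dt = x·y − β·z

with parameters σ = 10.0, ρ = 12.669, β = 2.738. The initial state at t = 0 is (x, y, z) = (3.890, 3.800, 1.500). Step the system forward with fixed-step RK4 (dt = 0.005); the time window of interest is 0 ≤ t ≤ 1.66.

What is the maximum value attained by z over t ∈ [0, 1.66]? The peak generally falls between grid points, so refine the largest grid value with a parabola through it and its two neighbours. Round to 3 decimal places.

max z = 18.628

t=0.000: state=(3.890, 3.800, 1.500)
step 1 (dt=0.005): k1=(-0.900, 39.647, 10.675), k2=(0.114, 39.419, 10.979), k3=(0.083, 39.445, 10.984), k4=(1.068, 39.241, 11.293); state += dt/6·(k1+2k2+2k3+k4)
t=0.005: state=(3.890, 3.997, 1.555)
t=0.010: state=(3.900, 4.193, 1.613)
t=0.015: state=(3.920, 4.387, 1.674)
continuing one RK4 step at a time; state shown every 20 steps (Δt=0.1):
t=0.100: state=(5.269, 7.736, 3.431)
t=0.200: state=(8.255, 11.365, 8.482)
t=0.300: state=(10.246, 10.434, 16.013)
t=0.400: state=(8.278, 4.679, 18.513)
t=0.500: state=(4.587, 1.381, 15.617)
t=0.600: state=(2.282, 0.830, 12.160)
t=0.700: state=(1.435, 1.064, 9.388)
t=0.800: state=(1.360, 1.528, 7.291)
t=0.900: state=(1.722, 2.277, 5.798)
t=1.000: state=(2.499, 3.523, 4.942)
t=1.100: state=(3.832, 5.502, 5.011)
t=1.200: state=(5.839, 8.129, 6.744)
t=1.300: state=(8.076, 9.959, 10.868)
t=1.400: state=(8.897, 8.405, 15.473)
t=1.500: state=(7.226, 4.746, 16.453)
t=1.600: state=(4.772, 2.645, 14.341)
t=1.660: state=(3.702, 2.274, 12.729)
largest grid value and its neighbours: z(0.375)=18.61348, z(0.380)=18.62753, z(0.385)=18.62369
parabola through these three points peaks at t≈0.381 with z≈18.62825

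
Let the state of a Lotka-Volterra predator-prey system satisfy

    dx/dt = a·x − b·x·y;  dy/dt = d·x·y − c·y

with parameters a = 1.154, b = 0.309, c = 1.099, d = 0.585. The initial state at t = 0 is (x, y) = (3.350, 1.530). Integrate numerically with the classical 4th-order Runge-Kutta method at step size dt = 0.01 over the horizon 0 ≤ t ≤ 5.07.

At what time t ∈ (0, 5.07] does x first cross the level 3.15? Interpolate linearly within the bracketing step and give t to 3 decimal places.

t=0.000: state=(3.350, 1.530)
step 1 (dt=0.01): k1=(2.282, 1.317), k2=(2.283, 1.333), k3=(2.283, 1.333), k4=(2.284, 1.349); state += dt/6·(k1+2k2+2k3+k4)
t=0.010: state=(3.373, 1.543)
t=0.020: state=(3.396, 1.557)
t=0.030: state=(3.419, 1.571)
continuing one RK4 step at a time; state shown every 20 steps (Δt=0.2):
t=0.200: state=(3.802, 1.866)
t=0.400: state=(4.204, 2.395)
t=0.600: state=(4.462, 3.198)
t=0.800: state=(4.460, 4.339)
t=1.000: state=(4.115, 5.772)
t=1.200: state=(3.465, 7.235)
t=1.280: state=(3.157, 7.737)
next step: t=1.290: state=(3.118, 7.794) — x has crossed 3.15
linear interpolation between t=1.280 (3.15739) and t=1.290 (3.11831) → t≈1.282

t = 1.282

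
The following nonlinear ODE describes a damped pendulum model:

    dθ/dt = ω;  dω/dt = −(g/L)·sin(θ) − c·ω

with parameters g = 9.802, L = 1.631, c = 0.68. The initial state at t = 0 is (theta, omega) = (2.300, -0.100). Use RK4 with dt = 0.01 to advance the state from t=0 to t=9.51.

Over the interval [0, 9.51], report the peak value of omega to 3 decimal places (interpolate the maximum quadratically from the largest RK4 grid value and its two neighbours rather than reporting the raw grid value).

t=0.000: state=(2.300, -0.100)
step 1 (dt=0.01): k1=(-0.100, -4.414), k2=(-0.122, -4.401), k3=(-0.122, -4.401), k4=(-0.144, -4.389); state += dt/6·(k1+2k2+2k3+k4)
t=0.010: state=(2.299, -0.144)
t=0.020: state=(2.297, -0.188)
t=0.030: state=(2.295, -0.231)
continuing one RK4 step at a time; state shown every 50 steps (Δt=0.5):
t=0.500: state=(1.714, -2.261)
t=1.000: state=(0.158, -3.465)
t=1.500: state=(-1.083, -1.113)
t=2.000: state=(-0.942, 1.492)
t=2.500: state=(0.073, 2.076)
t=3.000: state=(0.715, 0.302)
t=3.500: state=(0.419, -1.268)
t=4.000: state=(-0.241, -1.052)
t=4.500: state=(-0.446, 0.253)
t=5.000: state=(-0.103, 0.911)
t=5.500: state=(0.255, 0.372)
t=6.000: state=(0.227, -0.424)
t=6.500: state=(-0.046, -0.521)
t=7.000: state=(-0.188, -0.008)
t=7.500: state=(-0.079, 0.366)
t=8.000: state=(0.087, 0.223)
t=8.500: state=(0.108, -0.129)
t=9.000: state=(0.002, -0.235)
t=9.500: state=(-0.076, -0.047)
t=9.510: state=(-0.076, -0.042)
largest grid value and its neighbours: omega(2.340)=2.21858, omega(2.350)=2.21914, omega(2.360)=2.21842
parabola through these three points peaks at t≈2.349 with omega≈2.21914

max omega = 2.219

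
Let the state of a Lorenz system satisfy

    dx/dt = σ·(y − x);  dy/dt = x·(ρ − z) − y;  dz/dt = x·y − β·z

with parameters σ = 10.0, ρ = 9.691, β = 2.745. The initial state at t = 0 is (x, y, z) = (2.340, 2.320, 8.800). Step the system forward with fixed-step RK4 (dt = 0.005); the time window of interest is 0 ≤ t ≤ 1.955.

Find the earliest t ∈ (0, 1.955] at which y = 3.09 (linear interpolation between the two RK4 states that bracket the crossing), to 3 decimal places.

t = 0.214

t=0.000: state=(2.340, 2.320, 8.800)
step 1 (dt=0.005): k1=(-0.200, -0.235, -18.727), k2=(-0.201, -0.125, -18.601), k3=(-0.198, -0.126, -18.601), k4=(-0.196, -0.018, -18.476); state += dt/6·(k1+2k2+2k3+k4)
t=0.005: state=(2.339, 2.319, 8.707)
t=0.010: state=(2.338, 2.320, 8.615)
t=0.015: state=(2.337, 2.321, 8.525)
continuing one RK4 step at a time; state shown every 20 steps (Δt=0.1):
t=0.100: state=(2.371, 2.492, 7.175)
t=0.200: state=(2.617, 2.994, 6.045)
t=0.210: state=(2.656, 3.061, 5.960)
next step: t=0.215: state=(2.676, 3.096, 5.920) — y has crossed 3.09
linear interpolation between t=0.210 (3.06121) and t=0.215 (3.09582) → t≈0.214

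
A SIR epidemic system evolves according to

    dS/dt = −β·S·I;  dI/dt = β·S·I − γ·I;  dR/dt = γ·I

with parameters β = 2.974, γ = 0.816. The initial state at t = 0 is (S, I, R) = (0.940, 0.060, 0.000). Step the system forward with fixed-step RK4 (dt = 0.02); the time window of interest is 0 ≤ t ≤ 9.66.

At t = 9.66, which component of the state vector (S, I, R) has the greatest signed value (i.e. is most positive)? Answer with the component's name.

largest component: R

t=0.000: state=(0.940, 0.060, 0.000)
step 1 (dt=0.02): k1=(-0.168, 0.119, 0.049), k2=(-0.171, 0.121, 0.050), k3=(-0.171, 0.121, 0.050), k4=(-0.174, 0.123, 0.051); state += dt/6·(k1+2k2+2k3+k4)
t=0.020: state=(0.937, 0.062, 0.001)
t=0.040: state=(0.933, 0.065, 0.002)
t=0.060: state=(0.929, 0.068, 0.003)
continuing one RK4 step at a time; state shown every 25 steps (Δt=0.5):
t=0.500: state=(0.811, 0.148, 0.040)
t=1.000: state=(0.590, 0.282, 0.128)
t=1.500: state=(0.357, 0.377, 0.265)
t=2.000: state=(0.202, 0.376, 0.422)
t=2.500: state=(0.120, 0.316, 0.564)
t=3.000: state=(0.079, 0.243, 0.678)
t=3.500: state=(0.058, 0.178, 0.763)
t=4.000: state=(0.046, 0.128, 0.825)
t=4.500: state=(0.039, 0.091, 0.870)
t=5.000: state=(0.035, 0.064, 0.901)
t=5.500: state=(0.033, 0.045, 0.923)
t=6.000: state=(0.031, 0.031, 0.938)
t=6.500: state=(0.030, 0.022, 0.949)
t=7.000: state=(0.029, 0.015, 0.956)
t=7.500: state=(0.028, 0.010, 0.961)
t=8.000: state=(0.028, 0.007, 0.965)
t=8.500: state=(0.028, 0.005, 0.967)
t=9.000: state=(0.027, 0.003, 0.969)
t=9.500: state=(0.027, 0.002, 0.970)
t=9.660: state=(0.027, 0.002, 0.971)
compare at T: S=0.027, I=0.002, R=0.971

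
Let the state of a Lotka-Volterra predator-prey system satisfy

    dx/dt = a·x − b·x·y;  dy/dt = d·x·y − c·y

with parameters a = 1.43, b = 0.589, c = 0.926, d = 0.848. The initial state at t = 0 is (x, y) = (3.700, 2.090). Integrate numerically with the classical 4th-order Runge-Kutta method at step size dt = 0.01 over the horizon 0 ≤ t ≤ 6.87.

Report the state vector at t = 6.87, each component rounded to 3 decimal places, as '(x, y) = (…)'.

t=0.000: state=(3.700, 2.090)
step 1 (dt=0.01): k1=(0.736, 4.622), k2=(0.687, 4.680), k3=(0.686, 4.680), k4=(0.635, 4.738); state += dt/6·(k1+2k2+2k3+k4)
t=0.010: state=(3.707, 2.137)
t=0.020: state=(3.713, 2.185)
t=0.030: state=(3.717, 2.234)
continuing one RK4 step at a time; state shown every 25 steps (Δt=0.25):
t=0.250: state=(3.507, 3.611)
t=0.500: state=(2.559, 5.503)
t=0.750: state=(1.472, 6.664)
t=1.000: state=(0.780, 6.660)
t=1.250: state=(0.437, 5.984)
t=1.500: state=(0.276, 5.110)
t=1.750: state=(0.198, 4.259)
t=2.000: state=(0.160, 3.508)
t=2.250: state=(0.143, 2.873)
t=2.500: state=(0.140, 2.348)
t=2.750: state=(0.146, 1.920)
t=3.000: state=(0.162, 1.574)
t=3.250: state=(0.187, 1.295)
t=3.500: state=(0.225, 1.073)
t=3.750: state=(0.278, 0.898)
t=4.000: state=(0.353, 0.761)
t=4.250: state=(0.454, 0.657)
t=4.500: state=(0.593, 0.582)
t=4.750: state=(0.781, 0.534)
t=5.000: state=(1.034, 0.513)
t=5.250: state=(1.371, 0.524)
t=5.500: state=(1.808, 0.581)
t=5.750: state=(2.353, 0.716)
t=6.000: state=(2.973, 0.998)
t=6.250: state=(3.533, 1.582)
t=6.500: state=(3.708, 2.734)
t=6.750: state=(3.121, 4.538)
t=6.870: state=(2.603, 5.438)

(x, y) = (2.603, 5.438)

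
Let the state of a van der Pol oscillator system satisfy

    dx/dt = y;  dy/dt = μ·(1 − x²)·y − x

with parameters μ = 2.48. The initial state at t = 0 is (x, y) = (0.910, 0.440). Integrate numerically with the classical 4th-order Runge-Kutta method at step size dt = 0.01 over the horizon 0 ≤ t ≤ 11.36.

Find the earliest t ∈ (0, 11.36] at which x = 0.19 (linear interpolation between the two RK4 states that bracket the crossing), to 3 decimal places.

t = 1.609

t=0.000: state=(0.910, 0.440)
step 1 (dt=0.01): k1=(0.440, -0.722), k2=(0.436, -0.731), k3=(0.436, -0.730), k4=(0.433, -0.738); state += dt/6·(k1+2k2+2k3+k4)
t=0.010: state=(0.914, 0.433)
t=0.020: state=(0.919, 0.425)
t=0.030: state=(0.923, 0.418)
continuing one RK4 step at a time; state shown every 50 steps (Δt=0.5):
t=0.500: state=(1.017, -0.033)
t=1.000: state=(0.874, -0.554)
t=1.500: state=(0.388, -1.592)
t=1.600: state=(0.208, -2.027)
next step: t=1.610: state=(0.187, -2.078) — x has crossed 0.19
linear interpolation between t=1.600 (0.20792) and t=1.610 (0.18739) → t≈1.609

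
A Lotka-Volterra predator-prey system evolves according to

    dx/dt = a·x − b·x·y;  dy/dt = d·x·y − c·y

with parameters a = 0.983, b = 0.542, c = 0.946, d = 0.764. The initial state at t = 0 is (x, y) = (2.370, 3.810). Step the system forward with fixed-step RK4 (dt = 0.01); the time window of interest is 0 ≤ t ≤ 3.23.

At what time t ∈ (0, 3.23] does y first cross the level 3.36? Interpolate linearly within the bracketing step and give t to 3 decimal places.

t=0.000: state=(2.370, 3.810)
step 1 (dt=0.01): k1=(-2.564, 3.294), k2=(-2.572, 3.271), k3=(-2.571, 3.271), k4=(-2.578, 3.247); state += dt/6·(k1+2k2+2k3+k4)
t=0.010: state=(2.344, 3.843)
t=0.020: state=(2.318, 3.875)
t=0.030: state=(2.292, 3.907)
continuing one RK4 step at a time; state shown every 20 steps (Δt=0.2):
t=0.200: state=(1.849, 4.352)
t=0.400: state=(1.381, 4.605)
t=0.600: state=(1.020, 4.572)
t=0.800: state=(0.765, 4.332)
t=1.000: state=(0.593, 3.974)
t=1.200: state=(0.480, 3.568)
t=1.300: state=(0.439, 3.361)
next step: t=1.310: state=(0.435, 3.341) — y has crossed 3.36
linear interpolation between t=1.300 (3.36146) and t=1.310 (3.34095) → t≈1.301

t = 1.301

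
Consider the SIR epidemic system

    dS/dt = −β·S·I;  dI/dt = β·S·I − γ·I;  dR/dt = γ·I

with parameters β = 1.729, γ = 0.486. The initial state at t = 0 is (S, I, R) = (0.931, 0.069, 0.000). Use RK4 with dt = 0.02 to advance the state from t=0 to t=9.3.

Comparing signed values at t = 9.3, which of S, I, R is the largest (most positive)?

t=0.000: state=(0.931, 0.069, 0.000)
step 1 (dt=0.02): k1=(-0.111, 0.078, 0.034), k2=(-0.112, 0.078, 0.034), k3=(-0.112, 0.078, 0.034), k4=(-0.113, 0.079, 0.034); state += dt/6·(k1+2k2+2k3+k4)
t=0.020: state=(0.929, 0.071, 0.001)
t=0.040: state=(0.926, 0.072, 0.001)
t=0.060: state=(0.924, 0.074, 0.002)
continuing one RK4 step at a time; state shown every 25 steps (Δt=0.5):
t=0.500: state=(0.860, 0.118, 0.022)
t=1.000: state=(0.755, 0.186, 0.059)
t=1.500: state=(0.622, 0.265, 0.114)
t=2.000: state=(0.479, 0.334, 0.187)
t=2.500: state=(0.352, 0.375, 0.274)
t=3.000: state=(0.253, 0.381, 0.366)
t=3.500: state=(0.184, 0.360, 0.456)
t=4.000: state=(0.136, 0.324, 0.540)
t=4.500: state=(0.105, 0.282, 0.613)
t=5.000: state=(0.084, 0.240, 0.677)
t=5.500: state=(0.069, 0.201, 0.730)
t=6.000: state=(0.059, 0.166, 0.774)
t=6.500: state=(0.052, 0.137, 0.811)
t=7.000: state=(0.047, 0.112, 0.841)
t=7.500: state=(0.043, 0.091, 0.866)
t=8.000: state=(0.040, 0.074, 0.886)
t=8.500: state=(0.038, 0.060, 0.902)
t=9.000: state=(0.036, 0.049, 0.915)
t=9.300: state=(0.035, 0.043, 0.922)
compare at T: S=0.035, I=0.043, R=0.922

largest component: R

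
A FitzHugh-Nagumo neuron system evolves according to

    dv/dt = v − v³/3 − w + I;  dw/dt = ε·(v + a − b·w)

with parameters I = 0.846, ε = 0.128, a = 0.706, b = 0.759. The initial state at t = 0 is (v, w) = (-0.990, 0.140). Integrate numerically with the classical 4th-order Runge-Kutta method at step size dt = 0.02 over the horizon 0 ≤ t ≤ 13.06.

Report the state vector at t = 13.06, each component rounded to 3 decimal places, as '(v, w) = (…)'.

t=0.000: state=(-0.990, 0.140)
step 1 (dt=0.02): k1=(0.039, -0.050), k2=(0.040, -0.050), k3=(0.040, -0.050), k4=(0.040, -0.050); state += dt/6·(k1+2k2+2k3+k4)
t=0.020: state=(-0.989, 0.139)
t=0.040: state=(-0.988, 0.138)
t=0.060: state=(-0.988, 0.137)
continuing one RK4 step at a time; state shown every 25 steps (Δt=0.5):
t=0.500: state=(-0.964, 0.116)
t=1.000: state=(-0.926, 0.096)
t=1.500: state=(-0.875, 0.079)
t=2.000: state=(-0.810, 0.067)
t=2.500: state=(-0.727, 0.060)
t=3.000: state=(-0.619, 0.059)
t=3.500: state=(-0.474, 0.066)
t=4.000: state=(-0.267, 0.083)
t=4.500: state=(0.048, 0.116)
t=5.000: state=(0.530, 0.172)
t=5.500: state=(1.154, 0.260)
t=6.000: state=(1.636, 0.381)
t=6.500: state=(1.817, 0.516)
t=7.000: state=(1.837, 0.650)
t=7.500: state=(1.804, 0.777)
t=8.000: state=(1.757, 0.896)
t=8.500: state=(1.705, 1.006)
t=9.000: state=(1.651, 1.107)
t=9.500: state=(1.595, 1.200)
t=10.000: state=(1.539, 1.285)
t=10.500: state=(1.481, 1.363)
t=11.000: state=(1.421, 1.433)
t=11.500: state=(1.359, 1.496)
t=12.000: state=(1.294, 1.552)
t=12.500: state=(1.225, 1.601)
t=13.000: state=(1.151, 1.643)
t=13.060: state=(1.141, 1.648)

(v, w) = (1.141, 1.648)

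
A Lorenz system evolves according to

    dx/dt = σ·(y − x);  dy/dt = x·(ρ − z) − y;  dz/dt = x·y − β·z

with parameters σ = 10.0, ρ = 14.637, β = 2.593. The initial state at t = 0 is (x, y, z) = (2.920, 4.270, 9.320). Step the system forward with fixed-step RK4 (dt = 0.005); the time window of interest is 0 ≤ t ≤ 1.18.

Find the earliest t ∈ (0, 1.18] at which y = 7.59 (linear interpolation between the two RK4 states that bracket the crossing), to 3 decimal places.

t = 0.185

t=0.000: state=(2.920, 4.270, 9.320)
step 1 (dt=0.005): k1=(13.500, 11.256, -11.698), k2=(13.444, 11.493, -11.395), k3=(13.451, 11.490, -11.396), k4=(13.402, 11.726, -11.092); state += dt/6·(k1+2k2+2k3+k4)
t=0.005: state=(2.987, 4.327, 9.263)
t=0.010: state=(3.054, 4.387, 9.209)
t=0.015: state=(3.121, 4.449, 9.158)
continuing one RK4 step at a time; state shown every 10 steps (Δt=0.05):
t=0.050: state=(3.588, 4.946, 8.891)
t=0.100: state=(4.303, 5.824, 8.808)
t=0.150: state=(5.116, 6.846, 9.140)
t=0.180: state=(5.652, 7.486, 9.571)
next step: t=0.185: state=(5.744, 7.591, 9.661) — y has crossed 7.59
linear interpolation between t=0.180 (7.48559) and t=0.185 (7.59093) → t≈0.185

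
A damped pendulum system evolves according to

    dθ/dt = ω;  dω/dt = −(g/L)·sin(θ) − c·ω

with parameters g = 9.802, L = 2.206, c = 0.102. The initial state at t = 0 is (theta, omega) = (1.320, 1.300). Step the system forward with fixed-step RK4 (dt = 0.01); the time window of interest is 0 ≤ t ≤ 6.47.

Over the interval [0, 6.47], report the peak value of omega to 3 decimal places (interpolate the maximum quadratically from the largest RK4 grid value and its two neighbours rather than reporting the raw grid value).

max omega = 2.559

t=0.000: state=(1.320, 1.300)
step 1 (dt=0.01): k1=(1.300, -4.437), k2=(1.278, -4.442), k3=(1.278, -4.442), k4=(1.256, -4.446); state += dt/6·(k1+2k2+2k3+k4)
t=0.010: state=(1.333, 1.256)
t=0.020: state=(1.345, 1.211)
t=0.030: state=(1.357, 1.167)
continuing one RK4 step at a time; state shown every 25 steps (Δt=0.25):
t=0.250: state=(1.505, 0.182)
t=0.500: state=(1.413, -0.915)
t=0.750: state=(1.054, -1.928)
t=1.000: state=(0.474, -2.638)
t=1.250: state=(-0.211, -2.713)
t=1.500: state=(-0.824, -2.097)
t=1.750: state=(-1.228, -1.101)
t=2.000: state=(-1.367, -0.011)
t=2.250: state=(-1.236, 1.052)
t=2.500: state=(-0.852, 1.977)
t=2.750: state=(-0.279, 2.517)
t=3.000: state=(0.351, 2.411)
t=3.250: state=(0.876, 1.712)
t=3.500: state=(1.183, 0.720)
t=3.750: state=(1.232, -0.331)
t=4.000: state=(1.023, -1.321)
t=4.250: state=(0.590, -2.084)
t=4.500: state=(0.021, -2.362)
t=4.750: state=(-0.538, -2.017)
t=5.000: state=(-0.949, -1.215)
t=5.250: state=(-1.131, -0.228)
t=5.500: state=(-1.063, 0.763)
t=5.750: state=(-0.760, 1.619)
t=6.000: state=(-0.282, 2.128)
t=6.250: state=(0.257, 2.086)
t=6.470: state=(0.669, 1.602)
largest grid value and its neighbours: omega(2.830)=2.55871, omega(2.840)=2.55889, omega(2.850)=2.55794
parabola through these three points peaks at t≈2.837 with omega≈2.55896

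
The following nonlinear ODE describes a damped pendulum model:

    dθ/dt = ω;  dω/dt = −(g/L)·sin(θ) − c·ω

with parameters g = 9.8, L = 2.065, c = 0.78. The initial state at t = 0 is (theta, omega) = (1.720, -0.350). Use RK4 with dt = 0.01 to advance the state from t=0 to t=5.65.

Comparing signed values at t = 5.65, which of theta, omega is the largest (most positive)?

largest component: omega

t=0.000: state=(1.720, -0.350)
step 1 (dt=0.01): k1=(-0.350, -4.420), k2=(-0.372, -4.404), k3=(-0.372, -4.404), k4=(-0.394, -4.388); state += dt/6·(k1+2k2+2k3+k4)
t=0.010: state=(1.716, -0.394)
t=0.020: state=(1.712, -0.438)
t=0.030: state=(1.708, -0.481)
continuing one RK4 step at a time; state shown every 20 steps (Δt=0.2):
t=0.200: state=(1.566, -1.174)
t=0.400: state=(1.259, -1.870)
t=0.600: state=(0.831, -2.355)
t=0.800: state=(0.340, -2.493)
t=1.000: state=(-0.137, -2.211)
t=1.200: state=(-0.522, -1.596)
t=1.400: state=(-0.766, -0.828)
t=1.600: state=(-0.854, -0.064)
t=1.800: state=(-0.798, 0.597)
t=2.000: state=(-0.626, 1.089)
t=2.200: state=(-0.378, 1.354)
t=2.400: state=(-0.102, 1.364)
t=2.600: state=(0.152, 1.139)
t=2.800: state=(0.343, 0.752)
t=3.000: state=(0.448, 0.298)
t=3.200: state=(0.463, -0.138)
t=3.400: state=(0.399, -0.489)
t=3.600: state=(0.276, -0.711)
t=3.800: state=(0.124, -0.782)
t=4.000: state=(-0.027, -0.709)
t=4.200: state=(-0.152, -0.524)
t=4.400: state=(-0.232, -0.276)
t=4.600: state=(-0.262, -0.017)
t=4.800: state=(-0.242, 0.207)
t=5.000: state=(-0.183, 0.364)
t=5.200: state=(-0.102, 0.436)
t=5.400: state=(-0.015, 0.423)
t=5.600: state=(0.063, 0.339)
t=5.650: state=(0.079, 0.309)
compare at T: theta=0.079, omega=0.309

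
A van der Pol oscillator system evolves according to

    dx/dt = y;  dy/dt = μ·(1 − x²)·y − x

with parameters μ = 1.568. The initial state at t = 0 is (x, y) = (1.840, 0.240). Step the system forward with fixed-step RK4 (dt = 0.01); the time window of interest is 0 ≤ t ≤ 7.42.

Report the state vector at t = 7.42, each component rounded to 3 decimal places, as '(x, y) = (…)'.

(x, y) = (1.886, -0.398)

t=0.000: state=(1.840, 0.240)
step 1 (dt=0.01): k1=(0.240, -2.738), k2=(0.226, -2.689), k3=(0.227, -2.690), k4=(0.213, -2.642); state += dt/6·(k1+2k2+2k3+k4)
t=0.010: state=(1.842, 0.213)
t=0.020: state=(1.844, 0.187)
t=0.030: state=(1.846, 0.162)
continuing one RK4 step at a time; state shown every 25 steps (Δt=0.25):
t=0.250: state=(1.836, -0.206)
t=0.500: state=(1.759, -0.387)
t=0.750: state=(1.649, -0.485)
t=1.000: state=(1.517, -0.570)
t=1.250: state=(1.363, -0.670)
t=1.500: state=(1.179, -0.810)
t=1.750: state=(0.951, -1.028)
t=2.000: state=(0.652, -1.395)
t=2.250: state=(0.231, -2.030)
t=2.500: state=(-0.389, -2.950)
t=2.750: state=(-1.189, -3.161)
t=3.000: state=(-1.801, -1.563)
t=3.250: state=(-2.004, -0.244)
t=3.500: state=(-1.996, 0.220)
t=3.750: state=(-1.920, 0.369)
t=4.000: state=(-1.818, 0.439)
t=4.250: state=(-1.701, 0.495)
t=4.500: state=(-1.570, 0.559)
t=4.750: state=(-1.420, 0.643)
t=5.000: state=(-1.245, 0.764)
t=5.250: state=(-1.033, 0.949)
t=5.500: state=(-0.761, 1.256)
t=5.750: state=(-0.386, 1.789)
t=6.000: state=(0.163, 2.650)
t=6.250: state=(0.927, 3.302)
t=6.500: state=(1.652, 2.170)
t=6.750: state=(1.974, 0.549)
t=7.000: state=(2.011, -0.125)
t=7.250: state=(1.949, -0.336)
t=7.420: state=(1.886, -0.398)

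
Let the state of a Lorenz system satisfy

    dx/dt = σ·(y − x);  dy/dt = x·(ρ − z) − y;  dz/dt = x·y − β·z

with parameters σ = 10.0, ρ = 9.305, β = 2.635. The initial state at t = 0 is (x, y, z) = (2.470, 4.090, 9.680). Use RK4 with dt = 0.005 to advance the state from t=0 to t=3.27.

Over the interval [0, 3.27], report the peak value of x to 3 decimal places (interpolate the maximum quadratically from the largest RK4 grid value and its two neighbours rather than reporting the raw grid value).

t=0.000: state=(2.470, 4.090, 9.680)
step 1 (dt=0.005): k1=(16.200, -5.016, -15.404), k2=(15.670, -4.922, -15.169), k3=(15.685, -4.923, -15.175), k4=(15.170, -4.828, -14.947); state += dt/6·(k1+2k2+2k3+k4)
t=0.005: state=(2.548, 4.065, 9.604)
t=0.010: state=(2.622, 4.042, 9.530)
t=0.015: state=(2.690, 4.019, 9.459)
continuing one RK4 step at a time; state shown every 40 steps (Δt=0.2):
t=0.200: state=(3.641, 3.853, 7.689)
t=0.400: state=(4.212, 4.595, 7.112)
t=0.600: state=(5.010, 5.347, 7.860)
t=0.800: state=(5.265, 5.154, 8.972)
t=1.000: state=(4.738, 4.413, 8.998)
t=1.200: state=(4.268, 4.162, 8.228)
t=1.400: state=(4.334, 4.486, 7.710)
t=1.600: state=(4.738, 4.946, 7.910)
t=1.800: state=(4.993, 5.012, 8.508)
t=2.000: state=(4.824, 4.666, 8.732)
t=2.200: state=(4.525, 4.418, 8.414)
t=2.400: state=(4.462, 4.505, 8.050)
t=2.600: state=(4.643, 4.757, 8.035)
t=2.800: state=(4.823, 4.870, 8.320)
t=3.000: state=(4.800, 4.738, 8.524)
t=3.200: state=(4.643, 4.568, 8.433)
t=3.270: state=(4.597, 4.544, 8.357)
largest grid value and its neighbours: x(0.750)=5.29074, x(0.755)=5.29094, x(0.760)=5.29051
parabola through these three points peaks at t≈0.754 with x≈5.29095

max x = 5.291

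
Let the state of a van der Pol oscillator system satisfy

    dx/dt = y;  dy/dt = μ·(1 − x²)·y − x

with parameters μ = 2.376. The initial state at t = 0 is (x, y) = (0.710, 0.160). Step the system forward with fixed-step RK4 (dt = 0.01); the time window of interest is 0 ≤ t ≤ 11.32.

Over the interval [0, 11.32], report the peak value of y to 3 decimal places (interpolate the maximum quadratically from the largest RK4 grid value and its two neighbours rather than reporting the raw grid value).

max y = 4.280

t=0.000: state=(0.710, 0.160)
step 1 (dt=0.01): k1=(0.160, -0.521), k2=(0.157, -0.526), k3=(0.157, -0.526), k4=(0.155, -0.530); state += dt/6·(k1+2k2+2k3+k4)
t=0.010: state=(0.712, 0.155)
t=0.020: state=(0.713, 0.149)
t=0.030: state=(0.715, 0.144)
continuing one RK4 step at a time; state shown every 50 steps (Δt=0.5):
t=0.500: state=(0.707, -0.205)
t=1.000: state=(0.454, -0.906)
t=1.500: state=(-0.416, -2.892)
t=2.000: state=(-1.784, -1.112)
t=2.500: state=(-1.859, 0.240)
t=3.000: state=(-1.707, 0.346)
t=3.500: state=(-1.516, 0.426)
t=4.000: state=(-1.271, 0.574)
t=4.500: state=(-0.906, 0.957)
t=5.000: state=(-0.141, 2.480)
t=5.500: state=(1.657, 2.783)
t=6.000: state=(2.009, -0.171)
t=6.500: state=(1.881, -0.296)
t=7.000: state=(1.721, -0.345)
t=7.500: state=(1.531, -0.419)
t=8.000: state=(1.291, -0.559)
t=8.500: state=(0.940, -0.911)
t=9.000: state=(0.227, -2.275)
t=9.500: state=(-1.547, -3.252)
t=10.000: state=(-2.015, 0.138)
t=10.500: state=(-1.891, 0.293)
t=11.000: state=(-1.733, 0.341)
t=11.320: state=(-1.618, 0.382)
largest grid value and its neighbours: y(5.300)=4.27399, y(5.310)=4.27999, y(5.320)=4.27736
parabola through these three points peaks at t≈5.312 with y≈4.28016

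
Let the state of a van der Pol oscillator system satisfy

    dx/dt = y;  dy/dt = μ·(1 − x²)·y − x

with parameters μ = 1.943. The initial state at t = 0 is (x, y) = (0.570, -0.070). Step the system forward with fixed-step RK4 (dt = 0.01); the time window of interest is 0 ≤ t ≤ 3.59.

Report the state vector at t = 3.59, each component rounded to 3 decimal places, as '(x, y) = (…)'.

t=0.000: state=(0.570, -0.070)
step 1 (dt=0.01): k1=(-0.070, -0.662), k2=(-0.073, -0.666), k3=(-0.073, -0.666), k4=(-0.077, -0.670); state += dt/6·(k1+2k2+2k3+k4)
t=0.010: state=(0.569, -0.077)
t=0.020: state=(0.568, -0.083)
t=0.030: state=(0.568, -0.090)
continuing one RK4 step at a time; state shown every 20 steps (Δt=0.2):
t=0.200: state=(0.542, -0.220)
t=0.400: state=(0.479, -0.412)
t=0.600: state=(0.373, -0.667)
t=0.800: state=(0.206, -1.023)
t=1.000: state=(-0.046, -1.525)
t=1.200: state=(-0.413, -2.148)
t=1.400: state=(-0.891, -2.535)
t=1.600: state=(-1.365, -2.039)
t=1.800: state=(-1.666, -0.968)
t=2.000: state=(-1.776, -0.205)
t=2.200: state=(-1.776, 0.153)
t=2.400: state=(-1.728, 0.310)
t=2.600: state=(-1.657, 0.392)
t=2.800: state=(-1.572, 0.451)
t=3.000: state=(-1.477, 0.509)
t=3.200: state=(-1.368, 0.578)
t=3.400: state=(-1.244, 0.669)
t=3.590: state=(-1.106, 0.790)

(x, y) = (-1.106, 0.790)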